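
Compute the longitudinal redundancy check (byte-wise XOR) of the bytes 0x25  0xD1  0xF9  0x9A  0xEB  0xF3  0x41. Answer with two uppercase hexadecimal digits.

CE

XOR the bytes together:
  start with 0x25
  0x25 ⊕ 0xD1 = 0xF4
  0xF4 ⊕ 0xF9 = 0x0D
  0x0D ⊕ 0x9A = 0x97
  0x97 ⊕ 0xEB = 0x7C
  0x7C ⊕ 0xF3 = 0x8F
  0x8F ⊕ 0x41 = 0xCE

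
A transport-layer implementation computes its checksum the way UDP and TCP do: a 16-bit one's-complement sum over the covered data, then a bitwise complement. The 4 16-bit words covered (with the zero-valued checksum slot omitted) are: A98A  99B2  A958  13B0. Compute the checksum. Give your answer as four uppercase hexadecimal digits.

FFB9

One's-complement addition (fold any carry out of bit 15 back into bit 0):
  0xA98A + 0x99B2 = 0x1433C → wrap carry → 0x433D
  0x433D + 0xA958 = 0x0EC95
  0xEC95 + 0x13B0 = 0x10045 → wrap carry → 0x0046
One's-complement sum = 0x0046.
Checksum = ~0x0046 & 0xFFFF = 0xFFB9.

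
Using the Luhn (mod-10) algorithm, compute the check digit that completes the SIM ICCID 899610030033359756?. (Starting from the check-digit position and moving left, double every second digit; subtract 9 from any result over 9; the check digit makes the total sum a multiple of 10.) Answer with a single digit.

Partial digits right→left: 6 5 7 9 5 3 3 3 0 0 3 0 0 1 6 9 9 8
Double every second digit counting from the check-digit position (so the 1st, 3rd, 5th, ... of the partial from the right).
  doubled (with −9 where >9): 3 5 1 6 0 6 0 3 9 → sum 33
  kept as-is: 5 9 3 3 0 0 1 9 8 → sum 38
Total = 33 + 38 = 71.
Check digit = (10 − (71 mod 10)) mod 10 = 9.

9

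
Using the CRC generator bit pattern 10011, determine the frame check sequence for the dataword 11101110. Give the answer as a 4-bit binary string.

Append 4 zeros: 111011100000. Divide by 10011 (XOR where the leading bit is 1):
  pos 0: 11101 XOR 10011 = 01110
  pos 1: 11101 XOR 10011 = 01110
  pos 2: 11101 XOR 10011 = 01110
  pos 3: 11100 XOR 10011 = 01111
  pos 4: 11110 XOR 10011 = 01101
  pos 5: 11010 XOR 10011 = 01001
  pos 6: 10010 XOR 10011 = 00001
Remainder (last 4 bits) = 0010. This is the CRC / FCS.

0010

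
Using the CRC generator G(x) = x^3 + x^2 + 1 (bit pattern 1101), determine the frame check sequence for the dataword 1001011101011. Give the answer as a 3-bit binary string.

110

Append 3 zeros: 1001011101011000. Divide by 1101 (XOR where the leading bit is 1):
  pos 0: 1001 XOR 1101 = 0100
  pos 1: 1000 XOR 1101 = 0101
  pos 2: 1011 XOR 1101 = 0110
  pos 3: 1101 XOR 1101 = 0000
  pos 7: 1010 XOR 1101 = 0111
  pos 8: 1111 XOR 1101 = 0010
  pos 10: 1010 XOR 1101 = 0111
  pos 11: 1110 XOR 1101 = 0011
Remainder (last 3 bits) = 110. This is the CRC / FCS.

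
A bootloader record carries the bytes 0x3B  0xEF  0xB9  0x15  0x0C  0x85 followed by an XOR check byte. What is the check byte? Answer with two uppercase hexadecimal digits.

F1

XOR the bytes together:
  start with 0x3B
  0x3B ⊕ 0xEF = 0xD4
  0xD4 ⊕ 0xB9 = 0x6D
  0x6D ⊕ 0x15 = 0x78
  0x78 ⊕ 0x0C = 0x74
  0x74 ⊕ 0x85 = 0xF1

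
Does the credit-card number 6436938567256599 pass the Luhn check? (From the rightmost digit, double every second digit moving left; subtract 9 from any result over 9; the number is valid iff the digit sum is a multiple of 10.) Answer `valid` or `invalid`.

From the right, keep odd positions and double even positions (subtract 9 from any doubled value over 9):
  doubled (positions 2,4,...): 9 3 4 3 7 9 6 3 → sum 44
  kept (positions 1,3,...): 9 5 5 7 5 3 6 4 → sum 44
Total = 88.
88 mod 10 = 8, so the number is invalid.

invalid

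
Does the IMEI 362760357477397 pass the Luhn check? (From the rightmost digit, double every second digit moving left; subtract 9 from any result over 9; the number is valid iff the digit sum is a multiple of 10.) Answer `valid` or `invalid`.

invalid

From the right, keep odd positions and double even positions (subtract 9 from any doubled value over 9):
  doubled (positions 2,4,...): 9 5 8 1 0 5 3 → sum 31
  kept (positions 1,3,...): 7 3 7 7 3 6 2 3 → sum 38
Total = 69.
69 mod 10 = 9, so the number is invalid.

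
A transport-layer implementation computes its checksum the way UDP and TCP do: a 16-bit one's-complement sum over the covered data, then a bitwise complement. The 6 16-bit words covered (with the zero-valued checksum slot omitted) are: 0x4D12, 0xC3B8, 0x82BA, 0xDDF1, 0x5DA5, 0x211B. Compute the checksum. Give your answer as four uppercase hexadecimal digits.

0FC8

One's-complement addition (fold any carry out of bit 15 back into bit 0):
  0x4D12 + 0xC3B8 = 0x110CA → wrap carry → 0x10CB
  0x10CB + 0x82BA = 0x09385
  0x9385 + 0xDDF1 = 0x17176 → wrap carry → 0x7177
  0x7177 + 0x5DA5 = 0x0CF1C
  0xCF1C + 0x211B = 0x0F037
One's-complement sum = 0xF037.
Checksum = ~0xF037 & 0xFFFF = 0x0FC8.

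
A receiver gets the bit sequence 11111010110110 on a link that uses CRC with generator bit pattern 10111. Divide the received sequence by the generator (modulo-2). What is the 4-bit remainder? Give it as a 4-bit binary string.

Modulo-2 division of 11111010110110 by 10111:
  pos 0: 11111 XOR 10111 = 01000
  pos 1: 10000 XOR 10111 = 00111
  pos 3: 11110 XOR 10111 = 01001
  pos 4: 10011 XOR 10111 = 00100
  pos 6: 10010 XOR 10111 = 00101
  pos 8: 10111 XOR 10111 = 00000
Remainder = 0000 (zero — the frame passes the CRC check).

0000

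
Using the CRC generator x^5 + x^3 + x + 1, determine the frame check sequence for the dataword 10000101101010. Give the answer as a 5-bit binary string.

Append 5 zeros: 1000010110101000000. Divide by 101011 (XOR where the leading bit is 1):
  pos 0: 100001 XOR 101011 = 001010
  pos 2: 101001 XOR 101011 = 000010
  pos 6: 101010 XOR 101011 = 000001
  pos 11: 110000 XOR 101011 = 011011
  pos 12: 110110 XOR 101011 = 011101
  pos 13: 111010 XOR 101011 = 010001
Remainder (last 5 bits) = 10001. This is the CRC / FCS.

10001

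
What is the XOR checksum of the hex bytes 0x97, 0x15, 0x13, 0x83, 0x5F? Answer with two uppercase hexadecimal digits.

4D

XOR the bytes together:
  start with 0x97
  0x97 ⊕ 0x15 = 0x82
  0x82 ⊕ 0x13 = 0x91
  0x91 ⊕ 0x83 = 0x12
  0x12 ⊕ 0x5F = 0x4D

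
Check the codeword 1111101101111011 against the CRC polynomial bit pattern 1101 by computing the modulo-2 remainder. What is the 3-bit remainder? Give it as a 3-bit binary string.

011

Modulo-2 division of 1111101101111011 by 1101:
  pos 0: 1111 XOR 1101 = 0010
  pos 2: 1010 XOR 1101 = 0111
  pos 3: 1111 XOR 1101 = 0010
  pos 5: 1010 XOR 1101 = 0111
  pos 6: 1111 XOR 1101 = 0010
  pos 8: 1011 XOR 1101 = 0110
  pos 9: 1101 XOR 1101 = 0000
Remainder = 011 (nonzero — an error is detected).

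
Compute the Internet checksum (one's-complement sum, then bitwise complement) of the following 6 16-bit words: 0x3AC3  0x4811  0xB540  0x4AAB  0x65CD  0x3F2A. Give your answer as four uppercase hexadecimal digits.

One's-complement addition (fold any carry out of bit 15 back into bit 0):
  0x3AC3 + 0x4811 = 0x082D4
  0x82D4 + 0xB540 = 0x13814 → wrap carry → 0x3815
  0x3815 + 0x4AAB = 0x082C0
  0x82C0 + 0x65CD = 0x0E88D
  0xE88D + 0x3F2A = 0x127B7 → wrap carry → 0x27B8
One's-complement sum = 0x27B8.
Checksum = ~0x27B8 & 0xFFFF = 0xD847.

D847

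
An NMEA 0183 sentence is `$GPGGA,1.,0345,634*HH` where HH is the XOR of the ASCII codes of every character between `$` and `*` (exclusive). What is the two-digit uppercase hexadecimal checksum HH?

XOR the ASCII codes of the payload characters:
  'G' = 0x47 → acc = 0x47
  'P' = 0x50 → acc = 0x17
  'G' = 0x47 → acc = 0x50
  'G' = 0x47 → acc = 0x17
  'A' = 0x41 → acc = 0x56
  ',' = 0x2C → acc = 0x7A
  '1' = 0x31 → acc = 0x4B
  '.' = 0x2E → acc = 0x65
  ',' = 0x2C → acc = 0x49
  '0' = 0x30 → acc = 0x79
  '3' = 0x33 → acc = 0x4A
  '4' = 0x34 → acc = 0x7E
  '5' = 0x35 → acc = 0x4B
  ',' = 0x2C → acc = 0x67
  '6' = 0x36 → acc = 0x51
  '3' = 0x33 → acc = 0x62
  '4' = 0x34 → acc = 0x56
Checksum = 0x56.

56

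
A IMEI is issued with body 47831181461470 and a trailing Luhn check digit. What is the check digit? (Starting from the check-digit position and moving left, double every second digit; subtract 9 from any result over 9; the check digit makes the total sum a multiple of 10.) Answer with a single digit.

1

Partial digits right→left: 0 7 4 1 6 4 1 8 1 1 3 8 7 4
Double every second digit counting from the check-digit position (so the 1st, 3rd, 5th, ... of the partial from the right).
  doubled (with −9 where >9): 0 8 3 2 2 6 5 → sum 26
  kept as-is: 7 1 4 8 1 8 4 → sum 33
Total = 26 + 33 = 59.
Check digit = (10 − (59 mod 10)) mod 10 = 1.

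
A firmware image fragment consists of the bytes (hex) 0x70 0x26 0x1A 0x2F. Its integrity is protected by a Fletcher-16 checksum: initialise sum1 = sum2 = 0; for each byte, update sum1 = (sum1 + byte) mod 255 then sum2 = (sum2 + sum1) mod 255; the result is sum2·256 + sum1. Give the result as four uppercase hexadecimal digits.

Running sums (mod 255):
  after byte 0 (0x70): sum1=112, sum2=112
  after byte 1 (0x26): sum1=150, sum2=7
  after byte 2 (0x1A): sum1=176, sum2=183
  after byte 3 (0x2F): sum1=223, sum2=151
Checksum = sum2·256 + sum1 = 151·256 + 223 = 38879 = 0x97DF.

97DF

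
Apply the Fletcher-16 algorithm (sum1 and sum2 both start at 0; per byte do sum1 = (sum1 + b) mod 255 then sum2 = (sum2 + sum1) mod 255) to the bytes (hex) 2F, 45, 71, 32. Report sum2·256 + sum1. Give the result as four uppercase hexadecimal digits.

Running sums (mod 255):
  after byte 0 (2F): sum1=47, sum2=47
  after byte 1 (45): sum1=116, sum2=163
  after byte 2 (71): sum1=229, sum2=137
  after byte 3 (32): sum1=24, sum2=161
Checksum = sum2·256 + sum1 = 161·256 + 24 = 41240 = 0xA118.

A118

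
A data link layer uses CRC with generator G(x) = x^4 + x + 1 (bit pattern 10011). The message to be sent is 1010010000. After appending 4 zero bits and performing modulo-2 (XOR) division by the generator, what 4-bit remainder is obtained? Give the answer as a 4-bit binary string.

0110

Append 4 zeros: 10100100000000. Divide by 10011 (XOR where the leading bit is 1):
  pos 0: 10100 XOR 10011 = 00111
  pos 2: 11110 XOR 10011 = 01101
  pos 3: 11010 XOR 10011 = 01001
  pos 4: 10010 XOR 10011 = 00001
  pos 8: 10000 XOR 10011 = 00011
Remainder (last 4 bits) = 0110. This is the CRC / FCS.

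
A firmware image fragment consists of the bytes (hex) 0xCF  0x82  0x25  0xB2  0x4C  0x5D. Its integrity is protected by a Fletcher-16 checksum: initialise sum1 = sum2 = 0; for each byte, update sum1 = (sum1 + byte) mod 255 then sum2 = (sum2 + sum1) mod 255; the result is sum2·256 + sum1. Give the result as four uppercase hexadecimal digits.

0ED3

Running sums (mod 255):
  after byte 0 (0xCF): sum1=207, sum2=207
  after byte 1 (0x82): sum1=82, sum2=34
  after byte 2 (0x25): sum1=119, sum2=153
  after byte 3 (0xB2): sum1=42, sum2=195
  after byte 4 (0x4C): sum1=118, sum2=58
  after byte 5 (0x5D): sum1=211, sum2=14
Checksum = sum2·256 + sum1 = 14·256 + 211 = 3795 = 0x0ED3.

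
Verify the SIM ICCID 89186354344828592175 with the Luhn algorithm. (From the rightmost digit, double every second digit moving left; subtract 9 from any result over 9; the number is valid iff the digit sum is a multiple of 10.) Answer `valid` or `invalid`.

valid

From the right, keep odd positions and double even positions (subtract 9 from any doubled value over 9):
  doubled (positions 2,4,...): 5 4 1 4 8 6 1 3 2 7 → sum 41
  kept (positions 1,3,...): 5 1 9 8 8 4 4 3 8 9 → sum 59
Total = 100.
100 mod 10 = 0, so the number is valid.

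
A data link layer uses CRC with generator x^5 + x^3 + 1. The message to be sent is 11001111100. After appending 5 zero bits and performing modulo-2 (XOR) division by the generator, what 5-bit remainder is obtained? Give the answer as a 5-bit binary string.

Append 5 zeros: 1100111110000000. Divide by 101001 (XOR where the leading bit is 1):
  pos 0: 110011 XOR 101001 = 011010
  pos 1: 110101 XOR 101001 = 011100
  pos 2: 111001 XOR 101001 = 010000
  pos 3: 100001 XOR 101001 = 001000
  pos 5: 100000 XOR 101001 = 001001
  pos 7: 100100 XOR 101001 = 001101
  pos 9: 110100 XOR 101001 = 011101
  pos 10: 111010 XOR 101001 = 010011
Remainder (last 5 bits) = 10011. This is the CRC / FCS.

10011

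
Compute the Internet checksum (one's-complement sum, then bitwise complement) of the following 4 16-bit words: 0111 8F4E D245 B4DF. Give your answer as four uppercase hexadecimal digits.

One's-complement addition (fold any carry out of bit 15 back into bit 0):
  0x0111 + 0x8F4E = 0x0905F
  0x905F + 0xD245 = 0x162A4 → wrap carry → 0x62A5
  0x62A5 + 0xB4DF = 0x11784 → wrap carry → 0x1785
One's-complement sum = 0x1785.
Checksum = ~0x1785 & 0xFFFF = 0xE87A.

E87A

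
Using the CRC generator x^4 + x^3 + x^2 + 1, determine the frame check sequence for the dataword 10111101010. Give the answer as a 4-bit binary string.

0001

Append 4 zeros: 101111010100000. Divide by 11101 (XOR where the leading bit is 1):
  pos 0: 10111 XOR 11101 = 01010
  pos 1: 10101 XOR 11101 = 01000
  pos 2: 10000 XOR 11101 = 01101
  pos 3: 11011 XOR 11101 = 00110
  pos 5: 11001 XOR 11101 = 00100
  pos 7: 10000 XOR 11101 = 01101
  pos 8: 11010 XOR 11101 = 00111
  pos 10: 11100 XOR 11101 = 00001
Remainder (last 4 bits) = 0001. This is the CRC / FCS.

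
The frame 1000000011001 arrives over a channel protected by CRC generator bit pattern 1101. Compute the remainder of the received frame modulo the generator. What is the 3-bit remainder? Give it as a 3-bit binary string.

Modulo-2 division of 1000000011001 by 1101:
  pos 0: 1000 XOR 1101 = 0101
  pos 1: 1010 XOR 1101 = 0111
  pos 2: 1110 XOR 1101 = 0011
  pos 4: 1100 XOR 1101 = 0001
  pos 7: 1110 XOR 1101 = 0011
  pos 9: 1101 XOR 1101 = 0000
Remainder = 000 (zero — the frame passes the CRC check).

000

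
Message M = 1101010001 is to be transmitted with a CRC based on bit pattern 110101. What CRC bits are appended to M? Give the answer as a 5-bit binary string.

10101

Append 5 zeros: 110101000100000. Divide by 110101 (XOR where the leading bit is 1):
  pos 0: 110101 XOR 110101 = 000000
  pos 9: 100000 XOR 110101 = 010101
Remainder (last 5 bits) = 10101. This is the CRC / FCS.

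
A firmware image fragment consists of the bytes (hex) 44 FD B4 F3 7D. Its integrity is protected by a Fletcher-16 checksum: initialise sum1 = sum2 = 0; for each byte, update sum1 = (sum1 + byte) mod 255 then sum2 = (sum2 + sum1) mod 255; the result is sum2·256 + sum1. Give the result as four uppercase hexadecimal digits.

Running sums (mod 255):
  after byte 0 (44): sum1=68, sum2=68
  after byte 1 (FD): sum1=66, sum2=134
  after byte 2 (B4): sum1=246, sum2=125
  after byte 3 (F3): sum1=234, sum2=104
  after byte 4 (7D): sum1=104, sum2=208
Checksum = sum2·256 + sum1 = 208·256 + 104 = 53352 = 0xD068.

D068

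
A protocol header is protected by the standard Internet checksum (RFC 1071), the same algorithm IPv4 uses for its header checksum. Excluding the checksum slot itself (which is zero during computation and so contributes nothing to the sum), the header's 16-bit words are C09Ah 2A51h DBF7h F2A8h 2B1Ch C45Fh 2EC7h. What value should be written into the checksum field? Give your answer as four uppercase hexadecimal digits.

2830

One's-complement addition (fold any carry out of bit 15 back into bit 0):
  0xC09A + 0x2A51 = 0x0EAEB
  0xEAEB + 0xDBF7 = 0x1C6E2 → wrap carry → 0xC6E3
  0xC6E3 + 0xF2A8 = 0x1B98B → wrap carry → 0xB98C
  0xB98C + 0x2B1C = 0x0E4A8
  0xE4A8 + 0xC45F = 0x1A907 → wrap carry → 0xA908
  0xA908 + 0x2EC7 = 0x0D7CF
One's-complement sum = 0xD7CF.
Checksum = ~0xD7CF & 0xFFFF = 0x2830.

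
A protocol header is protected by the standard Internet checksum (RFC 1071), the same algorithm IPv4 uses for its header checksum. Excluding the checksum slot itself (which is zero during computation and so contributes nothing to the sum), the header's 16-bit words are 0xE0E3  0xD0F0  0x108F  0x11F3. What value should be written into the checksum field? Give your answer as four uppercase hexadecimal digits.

One's-complement addition (fold any carry out of bit 15 back into bit 0):
  0xE0E3 + 0xD0F0 = 0x1B1D3 → wrap carry → 0xB1D4
  0xB1D4 + 0x108F = 0x0C263
  0xC263 + 0x11F3 = 0x0D456
One's-complement sum = 0xD456.
Checksum = ~0xD456 & 0xFFFF = 0x2BA9.

2BA9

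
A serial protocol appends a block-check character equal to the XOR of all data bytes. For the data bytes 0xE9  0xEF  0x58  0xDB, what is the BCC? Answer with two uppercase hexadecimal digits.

XOR the bytes together:
  start with 0xE9
  0xE9 ⊕ 0xEF = 0x06
  0x06 ⊕ 0x58 = 0x5E
  0x5E ⊕ 0xDB = 0x85

85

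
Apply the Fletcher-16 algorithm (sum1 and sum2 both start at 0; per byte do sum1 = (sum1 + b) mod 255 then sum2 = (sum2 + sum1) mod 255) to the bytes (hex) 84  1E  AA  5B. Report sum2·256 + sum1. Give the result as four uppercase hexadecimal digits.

1DA8

Running sums (mod 255):
  after byte 0 (84): sum1=132, sum2=132
  after byte 1 (1E): sum1=162, sum2=39
  after byte 2 (AA): sum1=77, sum2=116
  after byte 3 (5B): sum1=168, sum2=29
Checksum = sum2·256 + sum1 = 29·256 + 168 = 7592 = 0x1DA8.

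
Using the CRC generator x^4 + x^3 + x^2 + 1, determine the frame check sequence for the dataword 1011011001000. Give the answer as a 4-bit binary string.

Append 4 zeros: 10110110010000000. Divide by 11101 (XOR where the leading bit is 1):
  pos 0: 10110 XOR 11101 = 01011
  pos 1: 10111 XOR 11101 = 01010
  pos 2: 10101 XOR 11101 = 01000
  pos 3: 10000 XOR 11101 = 01101
  pos 4: 11010 XOR 11101 = 00111
  pos 6: 11110 XOR 11101 = 00011
  pos 9: 11000 XOR 11101 = 00101
  pos 11: 10100 XOR 11101 = 01001
  pos 12: 10010 XOR 11101 = 01111
Remainder (last 4 bits) = 1111. This is the CRC / FCS.

1111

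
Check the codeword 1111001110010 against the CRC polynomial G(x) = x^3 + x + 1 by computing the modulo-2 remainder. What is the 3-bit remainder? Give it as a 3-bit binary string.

000

Modulo-2 division of 1111001110010 by 1011:
  pos 0: 1111 XOR 1011 = 0100
  pos 1: 1000 XOR 1011 = 0011
  pos 3: 1101 XOR 1011 = 0110
  pos 4: 1101 XOR 1011 = 0110
  pos 5: 1101 XOR 1011 = 0110
  pos 6: 1100 XOR 1011 = 0111
  pos 7: 1110 XOR 1011 = 0101
  pos 8: 1011 XOR 1011 = 0000
Remainder = 000 (zero — the frame passes the CRC check).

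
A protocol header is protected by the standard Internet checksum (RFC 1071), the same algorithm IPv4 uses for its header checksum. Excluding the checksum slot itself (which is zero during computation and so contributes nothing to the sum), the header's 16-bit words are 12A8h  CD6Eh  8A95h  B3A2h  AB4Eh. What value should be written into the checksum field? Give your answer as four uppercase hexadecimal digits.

One's-complement addition (fold any carry out of bit 15 back into bit 0):
  0x12A8 + 0xCD6E = 0x0E016
  0xE016 + 0x8A95 = 0x16AAB → wrap carry → 0x6AAC
  0x6AAC + 0xB3A2 = 0x11E4E → wrap carry → 0x1E4F
  0x1E4F + 0xAB4E = 0x0C99D
One's-complement sum = 0xC99D.
Checksum = ~0xC99D & 0xFFFF = 0x3662.

3662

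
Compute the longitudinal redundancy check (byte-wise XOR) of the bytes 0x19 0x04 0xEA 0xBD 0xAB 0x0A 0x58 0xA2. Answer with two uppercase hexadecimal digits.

XOR the bytes together:
  start with 0x19
  0x19 ⊕ 0x04 = 0x1D
  0x1D ⊕ 0xEA = 0xF7
  0xF7 ⊕ 0xBD = 0x4A
  0x4A ⊕ 0xAB = 0xE1
  0xE1 ⊕ 0x0A = 0xEB
  0xEB ⊕ 0x58 = 0xB3
  0xB3 ⊕ 0xA2 = 0x11

11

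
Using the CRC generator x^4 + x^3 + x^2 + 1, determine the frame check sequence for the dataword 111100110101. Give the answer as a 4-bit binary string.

Append 4 zeros: 1111001101010000. Divide by 11101 (XOR where the leading bit is 1):
  pos 0: 11110 XOR 11101 = 00011
  pos 3: 11011 XOR 11101 = 00110
  pos 5: 11001 XOR 11101 = 00100
  pos 7: 10001 XOR 11101 = 01100
  pos 8: 11000 XOR 11101 = 00101
  pos 10: 10100 XOR 11101 = 01001
  pos 11: 10010 XOR 11101 = 01111
Remainder (last 4 bits) = 1111. This is the CRC / FCS.

1111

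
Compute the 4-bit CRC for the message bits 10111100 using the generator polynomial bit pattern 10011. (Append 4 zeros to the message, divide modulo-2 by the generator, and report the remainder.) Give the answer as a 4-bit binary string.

0110

Append 4 zeros: 101111000000. Divide by 10011 (XOR where the leading bit is 1):
  pos 0: 10111 XOR 10011 = 00100
  pos 2: 10010 XOR 10011 = 00001
  pos 6: 10000 XOR 10011 = 00011
Remainder (last 4 bits) = 0110. This is the CRC / FCS.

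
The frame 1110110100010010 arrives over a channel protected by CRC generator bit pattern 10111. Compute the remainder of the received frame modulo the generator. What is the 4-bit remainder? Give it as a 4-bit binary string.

0000

Modulo-2 division of 1110110100010010 by 10111:
  pos 0: 11101 XOR 10111 = 01010
  pos 1: 10101 XOR 10111 = 00010
  pos 4: 10010 XOR 10111 = 00101
  pos 6: 10100 XOR 10111 = 00011
  pos 9: 11100 XOR 10111 = 01011
  pos 10: 10111 XOR 10111 = 00000
Remainder = 0000 (zero — the frame passes the CRC check).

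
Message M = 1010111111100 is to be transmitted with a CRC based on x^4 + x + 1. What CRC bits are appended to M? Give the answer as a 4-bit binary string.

Append 4 zeros: 10101111111000000. Divide by 10011 (XOR where the leading bit is 1):
  pos 0: 10101 XOR 10011 = 00110
  pos 2: 11011 XOR 10011 = 01000
  pos 3: 10001 XOR 10011 = 00010
  pos 6: 10111 XOR 10011 = 00100
  pos 8: 10000 XOR 10011 = 00011
  pos 11: 11000 XOR 10011 = 01011
  pos 12: 10110 XOR 10011 = 00101
Remainder (last 4 bits) = 0101. This is the CRC / FCS.

0101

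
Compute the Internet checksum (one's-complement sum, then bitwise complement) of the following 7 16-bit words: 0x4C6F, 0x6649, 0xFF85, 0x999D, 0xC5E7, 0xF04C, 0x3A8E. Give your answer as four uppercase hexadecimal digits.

C360

One's-complement addition (fold any carry out of bit 15 back into bit 0):
  0x4C6F + 0x6649 = 0x0B2B8
  0xB2B8 + 0xFF85 = 0x1B23D → wrap carry → 0xB23E
  0xB23E + 0x999D = 0x14BDB → wrap carry → 0x4BDC
  0x4BDC + 0xC5E7 = 0x111C3 → wrap carry → 0x11C4
  0x11C4 + 0xF04C = 0x10210 → wrap carry → 0x0211
  0x0211 + 0x3A8E = 0x03C9F
One's-complement sum = 0x3C9F.
Checksum = ~0x3C9F & 0xFFFF = 0xC360.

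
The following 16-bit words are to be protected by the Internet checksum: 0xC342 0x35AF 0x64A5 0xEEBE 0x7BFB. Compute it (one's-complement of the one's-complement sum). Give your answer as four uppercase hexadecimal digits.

37AE

One's-complement addition (fold any carry out of bit 15 back into bit 0):
  0xC342 + 0x35AF = 0x0F8F1
  0xF8F1 + 0x64A5 = 0x15D96 → wrap carry → 0x5D97
  0x5D97 + 0xEEBE = 0x14C55 → wrap carry → 0x4C56
  0x4C56 + 0x7BFB = 0x0C851
One's-complement sum = 0xC851.
Checksum = ~0xC851 & 0xFFFF = 0x37AE.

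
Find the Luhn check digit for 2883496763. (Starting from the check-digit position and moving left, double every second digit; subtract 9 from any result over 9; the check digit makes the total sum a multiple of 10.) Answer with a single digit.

Partial digits right→left: 3 6 7 6 9 4 3 8 8 2
Double every second digit counting from the check-digit position (so the 1st, 3rd, 5th, ... of the partial from the right).
  doubled (with −9 where >9): 6 5 9 6 7 → sum 33
  kept as-is: 6 6 4 8 2 → sum 26
Total = 33 + 26 = 59.
Check digit = (10 − (59 mod 10)) mod 10 = 1.

1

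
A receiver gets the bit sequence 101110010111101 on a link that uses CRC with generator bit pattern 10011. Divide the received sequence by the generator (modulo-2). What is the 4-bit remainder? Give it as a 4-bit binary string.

Modulo-2 division of 101110010111101 by 10011:
  pos 0: 10111 XOR 10011 = 00100
  pos 2: 10000 XOR 10011 = 00011
  pos 5: 11101 XOR 10011 = 01110
  pos 6: 11101 XOR 10011 = 01110
  pos 7: 11101 XOR 10011 = 01110
  pos 8: 11101 XOR 10011 = 01110
  pos 9: 11100 XOR 10011 = 01111
  pos 10: 11111 XOR 10011 = 01100
Remainder = 1100 (nonzero — an error is detected).

1100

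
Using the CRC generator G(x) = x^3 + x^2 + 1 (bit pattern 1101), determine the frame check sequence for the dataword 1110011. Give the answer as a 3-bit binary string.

101

Append 3 zeros: 1110011000. Divide by 1101 (XOR where the leading bit is 1):
  pos 0: 1110 XOR 1101 = 0011
  pos 2: 1101 XOR 1101 = 0000
  pos 6: 1000 XOR 1101 = 0101
Remainder (last 3 bits) = 101. This is the CRC / FCS.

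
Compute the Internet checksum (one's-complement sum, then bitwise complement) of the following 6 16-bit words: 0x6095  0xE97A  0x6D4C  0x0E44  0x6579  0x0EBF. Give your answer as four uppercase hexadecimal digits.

One's-complement addition (fold any carry out of bit 15 back into bit 0):
  0x6095 + 0xE97A = 0x14A0F → wrap carry → 0x4A10
  0x4A10 + 0x6D4C = 0x0B75C
  0xB75C + 0x0E44 = 0x0C5A0
  0xC5A0 + 0x6579 = 0x12B19 → wrap carry → 0x2B1A
  0x2B1A + 0x0EBF = 0x039D9
One's-complement sum = 0x39D9.
Checksum = ~0x39D9 & 0xFFFF = 0xC626.

C626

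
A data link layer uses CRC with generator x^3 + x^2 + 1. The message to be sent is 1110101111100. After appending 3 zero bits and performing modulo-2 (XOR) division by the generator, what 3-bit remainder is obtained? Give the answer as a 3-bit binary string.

000

Append 3 zeros: 1110101111100000. Divide by 1101 (XOR where the leading bit is 1):
  pos 0: 1110 XOR 1101 = 0011
  pos 2: 1110 XOR 1101 = 0011
  pos 4: 1111 XOR 1101 = 0010
  pos 6: 1011 XOR 1101 = 0110
  pos 7: 1101 XOR 1101 = 0000
Remainder (last 3 bits) = 000. This is the CRC / FCS.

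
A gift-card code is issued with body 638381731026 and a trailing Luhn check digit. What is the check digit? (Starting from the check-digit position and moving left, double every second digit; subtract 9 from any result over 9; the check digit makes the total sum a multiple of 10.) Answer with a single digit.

5

Partial digits right→left: 6 2 0 1 3 7 1 8 3 8 3 6
Double every second digit counting from the check-digit position (so the 1st, 3rd, 5th, ... of the partial from the right).
  doubled (with −9 where >9): 3 0 6 2 6 6 → sum 23
  kept as-is: 2 1 7 8 8 6 → sum 32
Total = 23 + 32 = 55.
Check digit = (10 − (55 mod 10)) mod 10 = 5.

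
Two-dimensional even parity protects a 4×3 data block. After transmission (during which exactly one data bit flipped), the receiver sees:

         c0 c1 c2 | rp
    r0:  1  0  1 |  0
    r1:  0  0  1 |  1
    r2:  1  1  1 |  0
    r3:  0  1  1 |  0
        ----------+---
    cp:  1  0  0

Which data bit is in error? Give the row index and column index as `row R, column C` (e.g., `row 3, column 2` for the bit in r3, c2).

Recompute each row's even parity and compare to rp:
  r0: data parity 0, sent rp 0 → ok
  r1: data parity 1, sent rp 1 → ok
  r2: data parity 1, sent rp 0 → mismatch
  r3: data parity 0, sent rp 0 → ok
Recompute each column's even parity and compare to cp:
  c0: data parity 0, sent cp 1 → mismatch
  c1: data parity 0, sent cp 0 → ok
  c2: data parity 0, sent cp 0 → ok
Exactly one row (r2) and one column (c0) fail → the flipped bit is at their intersection.

row 2, column 0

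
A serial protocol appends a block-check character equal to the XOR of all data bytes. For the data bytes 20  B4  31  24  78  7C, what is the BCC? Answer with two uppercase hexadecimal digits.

XOR the bytes together:
  start with 0x20
  0x20 ⊕ 0xB4 = 0x94
  0x94 ⊕ 0x31 = 0xA5
  0xA5 ⊕ 0x24 = 0x81
  0x81 ⊕ 0x78 = 0xF9
  0xF9 ⊕ 0x7C = 0x85

85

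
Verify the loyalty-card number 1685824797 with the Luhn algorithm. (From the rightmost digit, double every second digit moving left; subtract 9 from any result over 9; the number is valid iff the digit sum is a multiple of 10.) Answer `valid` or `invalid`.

valid

From the right, keep odd positions and double even positions (subtract 9 from any doubled value over 9):
  doubled (positions 2,4,...): 9 8 7 7 2 → sum 33
  kept (positions 1,3,...): 7 7 2 5 6 → sum 27
Total = 60.
60 mod 10 = 0, so the number is valid.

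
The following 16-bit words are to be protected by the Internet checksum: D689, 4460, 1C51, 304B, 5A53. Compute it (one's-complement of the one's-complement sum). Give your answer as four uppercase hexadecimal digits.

One's-complement addition (fold any carry out of bit 15 back into bit 0):
  0xD689 + 0x4460 = 0x11AE9 → wrap carry → 0x1AEA
  0x1AEA + 0x1C51 = 0x0373B
  0x373B + 0x304B = 0x06786
  0x6786 + 0x5A53 = 0x0C1D9
One's-complement sum = 0xC1D9.
Checksum = ~0xC1D9 & 0xFFFF = 0x3E26.

3E26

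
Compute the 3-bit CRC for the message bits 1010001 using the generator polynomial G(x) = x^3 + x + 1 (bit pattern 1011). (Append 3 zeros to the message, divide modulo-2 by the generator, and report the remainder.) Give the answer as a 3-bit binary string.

110

Append 3 zeros: 1010001000. Divide by 1011 (XOR where the leading bit is 1):
  pos 0: 1010 XOR 1011 = 0001
  pos 3: 1001 XOR 1011 = 0010
  pos 5: 1000 XOR 1011 = 0011
Remainder (last 3 bits) = 110. This is the CRC / FCS.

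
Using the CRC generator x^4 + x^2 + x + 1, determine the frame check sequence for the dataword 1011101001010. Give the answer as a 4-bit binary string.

0111

Append 4 zeros: 10111010010100000. Divide by 10111 (XOR where the leading bit is 1):
  pos 0: 10111 XOR 10111 = 00000
  pos 6: 10010 XOR 10111 = 00101
  pos 8: 10110 XOR 10111 = 00001
  pos 12: 10000 XOR 10111 = 00111
Remainder (last 4 bits) = 0111. This is the CRC / FCS.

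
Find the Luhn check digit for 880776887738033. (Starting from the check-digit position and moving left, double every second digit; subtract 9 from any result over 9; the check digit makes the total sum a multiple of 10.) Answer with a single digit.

7

Partial digits right→left: 3 3 0 8 3 7 7 8 8 6 7 7 0 8 8
Double every second digit counting from the check-digit position (so the 1st, 3rd, 5th, ... of the partial from the right).
  doubled (with −9 where >9): 6 0 6 5 7 5 0 7 → sum 36
  kept as-is: 3 8 7 8 6 7 8 → sum 47
Total = 36 + 47 = 83.
Check digit = (10 − (83 mod 10)) mod 10 = 7.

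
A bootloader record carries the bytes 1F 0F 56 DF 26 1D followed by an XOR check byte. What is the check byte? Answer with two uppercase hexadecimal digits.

XOR the bytes together:
  start with 0x1F
  0x1F ⊕ 0x0F = 0x10
  0x10 ⊕ 0x56 = 0x46
  0x46 ⊕ 0xDF = 0x99
  0x99 ⊕ 0x26 = 0xBF
  0xBF ⊕ 0x1D = 0xA2

A2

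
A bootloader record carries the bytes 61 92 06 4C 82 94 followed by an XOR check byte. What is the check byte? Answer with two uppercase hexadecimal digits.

AF

XOR the bytes together:
  start with 0x61
  0x61 ⊕ 0x92 = 0xF3
  0xF3 ⊕ 0x06 = 0xF5
  0xF5 ⊕ 0x4C = 0xB9
  0xB9 ⊕ 0x82 = 0x3B
  0x3B ⊕ 0x94 = 0xAF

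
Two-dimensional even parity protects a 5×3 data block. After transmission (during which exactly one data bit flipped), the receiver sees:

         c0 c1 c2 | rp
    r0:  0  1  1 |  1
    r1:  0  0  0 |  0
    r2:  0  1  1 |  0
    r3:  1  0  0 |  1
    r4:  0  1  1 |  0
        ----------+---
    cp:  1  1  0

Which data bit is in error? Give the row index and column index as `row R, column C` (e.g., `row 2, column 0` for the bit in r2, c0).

Recompute each row's even parity and compare to rp:
  r0: data parity 0, sent rp 1 → mismatch
  r1: data parity 0, sent rp 0 → ok
  r2: data parity 0, sent rp 0 → ok
  r3: data parity 1, sent rp 1 → ok
  r4: data parity 0, sent rp 0 → ok
Recompute each column's even parity and compare to cp:
  c0: data parity 1, sent cp 1 → ok
  c1: data parity 1, sent cp 1 → ok
  c2: data parity 1, sent cp 0 → mismatch
Exactly one row (r0) and one column (c2) fail → the flipped bit is at their intersection.

row 0, column 2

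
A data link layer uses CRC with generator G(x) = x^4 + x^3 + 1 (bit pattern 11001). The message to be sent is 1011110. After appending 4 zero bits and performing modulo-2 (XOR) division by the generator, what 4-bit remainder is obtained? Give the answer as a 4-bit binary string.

Append 4 zeros: 10111100000. Divide by 11001 (XOR where the leading bit is 1):
  pos 0: 10111 XOR 11001 = 01110
  pos 1: 11101 XOR 11001 = 00100
  pos 3: 10000 XOR 11001 = 01001
  pos 4: 10010 XOR 11001 = 01011
  pos 5: 10110 XOR 11001 = 01111
  pos 6: 11110 XOR 11001 = 00111
Remainder (last 4 bits) = 0111. This is the CRC / FCS.

0111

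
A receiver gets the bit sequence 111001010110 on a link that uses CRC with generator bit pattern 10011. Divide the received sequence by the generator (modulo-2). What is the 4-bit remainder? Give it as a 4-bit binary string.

1010

Modulo-2 division of 111001010110 by 10011:
  pos 0: 11100 XOR 10011 = 01111
  pos 1: 11111 XOR 10011 = 01100
  pos 2: 11000 XOR 10011 = 01011
  pos 3: 10111 XOR 10011 = 00100
  pos 5: 10001 XOR 10011 = 00010
Remainder = 1010 (nonzero — an error is detected).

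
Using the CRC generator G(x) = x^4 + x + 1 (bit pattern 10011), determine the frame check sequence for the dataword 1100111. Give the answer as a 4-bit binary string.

0100

Append 4 zeros: 11001110000. Divide by 10011 (XOR where the leading bit is 1):
  pos 0: 11001 XOR 10011 = 01010
  pos 1: 10101 XOR 10011 = 00110
  pos 3: 11010 XOR 10011 = 01001
  pos 4: 10010 XOR 10011 = 00001
Remainder (last 4 bits) = 0100. This is the CRC / FCS.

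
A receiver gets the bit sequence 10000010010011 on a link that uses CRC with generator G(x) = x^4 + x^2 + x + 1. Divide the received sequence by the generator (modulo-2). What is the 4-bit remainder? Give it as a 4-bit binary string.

Modulo-2 division of 10000010010011 by 10111:
  pos 0: 10000 XOR 10111 = 00111
  pos 2: 11101 XOR 10111 = 01010
  pos 3: 10100 XOR 10111 = 00011
  pos 6: 11010 XOR 10111 = 01101
  pos 7: 11010 XOR 10111 = 01101
  pos 8: 11011 XOR 10111 = 01100
  pos 9: 11001 XOR 10111 = 01110
Remainder = 1110 (nonzero — an error is detected).

1110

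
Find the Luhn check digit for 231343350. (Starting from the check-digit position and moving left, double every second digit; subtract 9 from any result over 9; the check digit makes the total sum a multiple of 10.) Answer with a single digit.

6

Partial digits right→left: 0 5 3 3 4 3 1 3 2
Double every second digit counting from the check-digit position (so the 1st, 3rd, 5th, ... of the partial from the right).
  doubled (with −9 where >9): 0 6 8 2 4 → sum 20
  kept as-is: 5 3 3 3 → sum 14
Total = 20 + 14 = 34.
Check digit = (10 − (34 mod 10)) mod 10 = 6.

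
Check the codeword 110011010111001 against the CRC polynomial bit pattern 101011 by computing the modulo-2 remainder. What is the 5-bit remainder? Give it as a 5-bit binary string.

Modulo-2 division of 110011010111001 by 101011:
  pos 0: 110011 XOR 101011 = 011000
  pos 1: 110000 XOR 101011 = 011011
  pos 2: 110111 XOR 101011 = 011100
  pos 3: 111000 XOR 101011 = 010011
  pos 4: 100111 XOR 101011 = 001100
  pos 6: 110011 XOR 101011 = 011000
  pos 7: 110000 XOR 101011 = 011011
  pos 8: 110110 XOR 101011 = 011101
  pos 9: 111011 XOR 101011 = 010000
Remainder = 10000 (nonzero — an error is detected).

10000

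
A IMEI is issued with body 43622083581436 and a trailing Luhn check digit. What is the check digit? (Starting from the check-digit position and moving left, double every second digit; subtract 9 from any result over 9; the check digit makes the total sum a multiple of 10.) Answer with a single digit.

Partial digits right→left: 6 3 4 1 8 5 3 8 0 2 2 6 3 4
Double every second digit counting from the check-digit position (so the 1st, 3rd, 5th, ... of the partial from the right).
  doubled (with −9 where >9): 3 8 7 6 0 4 6 → sum 34
  kept as-is: 3 1 5 8 2 6 4 → sum 29
Total = 34 + 29 = 63.
Check digit = (10 − (63 mod 10)) mod 10 = 7.

7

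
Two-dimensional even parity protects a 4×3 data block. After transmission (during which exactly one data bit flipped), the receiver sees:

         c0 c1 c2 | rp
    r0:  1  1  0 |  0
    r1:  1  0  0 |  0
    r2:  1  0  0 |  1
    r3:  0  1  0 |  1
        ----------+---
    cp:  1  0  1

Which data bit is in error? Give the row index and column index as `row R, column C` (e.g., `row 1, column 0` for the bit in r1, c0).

Recompute each row's even parity and compare to rp:
  r0: data parity 0, sent rp 0 → ok
  r1: data parity 1, sent rp 0 → mismatch
  r2: data parity 1, sent rp 1 → ok
  r3: data parity 1, sent rp 1 → ok
Recompute each column's even parity and compare to cp:
  c0: data parity 1, sent cp 1 → ok
  c1: data parity 0, sent cp 0 → ok
  c2: data parity 0, sent cp 1 → mismatch
Exactly one row (r1) and one column (c2) fail → the flipped bit is at their intersection.

row 1, column 2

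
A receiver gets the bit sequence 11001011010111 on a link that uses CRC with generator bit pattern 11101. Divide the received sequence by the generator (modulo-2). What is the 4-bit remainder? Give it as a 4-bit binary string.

1000

Modulo-2 division of 11001011010111 by 11101:
  pos 0: 11001 XOR 11101 = 00100
  pos 2: 10001 XOR 11101 = 01100
  pos 3: 11001 XOR 11101 = 00100
  pos 5: 10001 XOR 11101 = 01100
  pos 6: 11000 XOR 11101 = 00101
  pos 8: 10111 XOR 11101 = 01010
  pos 9: 10101 XOR 11101 = 01000
Remainder = 1000 (nonzero — an error is detected).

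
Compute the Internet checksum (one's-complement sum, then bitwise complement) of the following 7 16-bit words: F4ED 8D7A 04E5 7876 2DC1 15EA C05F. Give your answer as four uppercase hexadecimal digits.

FC30

One's-complement addition (fold any carry out of bit 15 back into bit 0):
  0xF4ED + 0x8D7A = 0x18267 → wrap carry → 0x8268
  0x8268 + 0x04E5 = 0x0874D
  0x874D + 0x7876 = 0x0FFC3
  0xFFC3 + 0x2DC1 = 0x12D84 → wrap carry → 0x2D85
  0x2D85 + 0x15EA = 0x0436F
  0x436F + 0xC05F = 0x103CE → wrap carry → 0x03CF
One's-complement sum = 0x03CF.
Checksum = ~0x03CF & 0xFFFF = 0xFC30.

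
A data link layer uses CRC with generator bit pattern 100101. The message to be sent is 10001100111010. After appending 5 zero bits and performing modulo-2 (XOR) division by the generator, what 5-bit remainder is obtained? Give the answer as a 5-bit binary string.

01110

Append 5 zeros: 1000110011101000000. Divide by 100101 (XOR where the leading bit is 1):
  pos 0: 100011 XOR 100101 = 000110
  pos 3: 110001 XOR 100101 = 010100
  pos 4: 101001 XOR 100101 = 001100
  pos 6: 110010 XOR 100101 = 010111
  pos 7: 101111 XOR 100101 = 001010
  pos 9: 101000 XOR 100101 = 001101
  pos 11: 110100 XOR 100101 = 010001
  pos 12: 100010 XOR 100101 = 000111
Remainder (last 5 bits) = 01110. This is the CRC / FCS.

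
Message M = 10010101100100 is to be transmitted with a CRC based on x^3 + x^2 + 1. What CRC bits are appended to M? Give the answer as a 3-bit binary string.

000

Append 3 zeros: 10010101100100000. Divide by 1101 (XOR where the leading bit is 1):
  pos 0: 1001 XOR 1101 = 0100
  pos 1: 1000 XOR 1101 = 0101
  pos 2: 1011 XOR 1101 = 0110
  pos 3: 1100 XOR 1101 = 0001
  pos 6: 1110 XOR 1101 = 0011
  pos 8: 1101 XOR 1101 = 0000
Remainder (last 3 bits) = 000. This is the CRC / FCS.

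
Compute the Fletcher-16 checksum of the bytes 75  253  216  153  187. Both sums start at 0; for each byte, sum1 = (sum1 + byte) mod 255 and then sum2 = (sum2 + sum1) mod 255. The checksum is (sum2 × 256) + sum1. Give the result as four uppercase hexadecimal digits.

Running sums (mod 255):
  after byte 0 (75): sum1=75, sum2=75
  after byte 1 (253): sum1=73, sum2=148
  after byte 2 (216): sum1=34, sum2=182
  after byte 3 (153): sum1=187, sum2=114
  after byte 4 (187): sum1=119, sum2=233
Checksum = sum2·256 + sum1 = 233·256 + 119 = 59767 = 0xE977.

E977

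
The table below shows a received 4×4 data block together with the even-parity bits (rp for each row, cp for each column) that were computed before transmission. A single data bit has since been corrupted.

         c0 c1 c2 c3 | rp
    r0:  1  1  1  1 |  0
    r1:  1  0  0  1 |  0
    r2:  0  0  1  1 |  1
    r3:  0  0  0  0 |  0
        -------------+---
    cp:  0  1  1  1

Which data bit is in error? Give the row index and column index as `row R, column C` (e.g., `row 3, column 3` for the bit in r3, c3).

row 2, column 2

Recompute each row's even parity and compare to rp:
  r0: data parity 0, sent rp 0 → ok
  r1: data parity 0, sent rp 0 → ok
  r2: data parity 0, sent rp 1 → mismatch
  r3: data parity 0, sent rp 0 → ok
Recompute each column's even parity and compare to cp:
  c0: data parity 0, sent cp 0 → ok
  c1: data parity 1, sent cp 1 → ok
  c2: data parity 0, sent cp 1 → mismatch
  c3: data parity 1, sent cp 1 → ok
Exactly one row (r2) and one column (c2) fail → the flipped bit is at their intersection.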